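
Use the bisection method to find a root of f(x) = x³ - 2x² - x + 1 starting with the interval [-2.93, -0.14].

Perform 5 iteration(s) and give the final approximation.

f(x) = x³ - 2x² - x + 1
Initial interval: [-2.93, -0.14]

Iteration 1:
  c_1 = (-2.930000 + (-0.140000))/2 = -1.535000
  f(c_1) = f(-1.535000) = -5.794255
  f(a) × f(c) ≥ 0, new interval: [-1.535000, -0.140000]
Iteration 2:
  c_2 = (-1.535000 + (-0.140000))/2 = -0.837500
  f(c_2) = f(-0.837500) = -0.152740
  f(a) × f(c) ≥ 0, new interval: [-0.837500, -0.140000]
Iteration 3:
  c_3 = (-0.837500 + (-0.140000))/2 = -0.488750
  f(c_3) = f(-0.488750) = 0.894246
  f(a) × f(c) < 0, new interval: [-0.837500, -0.488750]
Iteration 4:
  c_4 = (-0.837500 + (-0.488750))/2 = -0.663125
  f(c_4) = f(-0.663125) = 0.492056
  f(a) × f(c) < 0, new interval: [-0.837500, -0.663125]
Iteration 5:
  c_5 = (-0.837500 + (-0.663125))/2 = -0.750313
  f(c_5) = f(-0.750313) = 0.201972
  f(a) × f(c) < 0, new interval: [-0.837500, -0.750313]

After 5 iteration(s), the approximation is c_5 = -0.750313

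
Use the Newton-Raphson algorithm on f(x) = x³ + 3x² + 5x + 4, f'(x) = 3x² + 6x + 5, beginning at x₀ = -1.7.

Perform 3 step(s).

f(x) = x³ + 3x² + 5x + 4
f'(x) = 3x² + 6x + 5
x₀ = -1.7

Newton-Raphson formula: x_{n+1} = x_n - f(x_n)/f'(x_n)

Iteration 1:
  f(-1.700000) = -0.743000
  f'(-1.700000) = 3.470000
  x_1 = -1.700000 - (-0.743000)/3.470000 = -1.485879
Iteration 2:
  f(-1.485879) = -0.086463
  f'(-1.485879) = 2.708235
  x_2 = -1.485879 - (-0.086463)/2.708235 = -1.453953
Iteration 3:
  f(-1.453953) = -0.001453
  f'(-1.453953) = 2.618220
  x_3 = -1.453953 - (-0.001453)/2.618220 = -1.453398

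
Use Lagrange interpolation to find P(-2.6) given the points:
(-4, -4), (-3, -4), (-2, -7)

Lagrange interpolation formula:
P(x) = Σ yᵢ × Lᵢ(x)
where Lᵢ(x) = Π_{j≠i} (x - xⱼ)/(xᵢ - xⱼ)

L_0(-2.6) = (-2.6 - (-3))/(-4 - (-3)) × (-2.6 - (-2))/(-4 - (-2)) = -0.120000
L_1(-2.6) = (-2.6 - (-4))/(-3 - (-4)) × (-2.6 - (-2))/(-3 - (-2)) = 0.840000
L_2(-2.6) = (-2.6 - (-4))/(-2 - (-4)) × (-2.6 - (-3))/(-2 - (-3)) = 0.280000

P(-2.6) = (-4)×L_0(-2.6) + (-4)×L_1(-2.6) + (-7)×L_2(-2.6)
P(-2.6) = -4.840000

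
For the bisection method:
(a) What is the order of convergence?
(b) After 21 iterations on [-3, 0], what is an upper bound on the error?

(a) Bisection has linear (order 1) convergence; the error is halved each step.

(b) Error bound = (b-a)/2^n = (0 - (-3))/2^{21}
    = 3/2^{21}

(a) 1 (linear); (b) error ≤ 1.43e-06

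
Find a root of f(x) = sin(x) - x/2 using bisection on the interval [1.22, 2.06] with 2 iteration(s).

f(x) = sin(x) - x/2
Initial interval: [1.22, 2.06]

Iteration 1:
  c_1 = (1.220000 + 2.060000)/2 = 1.640000
  f(c_1) = f(1.640000) = 0.177606
  f(a) × f(c) ≥ 0, new interval: [1.640000, 2.060000]
Iteration 2:
  c_2 = (1.640000 + 2.060000)/2 = 1.850000
  f(c_2) = f(1.850000) = 0.036275
  f(a) × f(c) ≥ 0, new interval: [1.850000, 2.060000]

After 2 iteration(s), the approximation is c_2 = 1.850000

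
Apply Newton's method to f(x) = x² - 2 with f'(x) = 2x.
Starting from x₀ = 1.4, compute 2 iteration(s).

f(x) = x² - 2
f'(x) = 2x
x₀ = 1.4

Newton-Raphson formula: x_{n+1} = x_n - f(x_n)/f'(x_n)

Iteration 1:
  f(1.400000) = -0.040000
  f'(1.400000) = 2.800000
  x_1 = 1.400000 - (-0.040000)/2.800000 = 1.414286
Iteration 2:
  f(1.414286) = 0.000204
  f'(1.414286) = 2.828571
  x_2 = 1.414286 - 0.000204/2.828571 = 1.414214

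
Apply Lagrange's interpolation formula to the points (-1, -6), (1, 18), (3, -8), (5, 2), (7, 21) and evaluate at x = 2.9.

Lagrange interpolation formula:
P(x) = Σ yᵢ × Lᵢ(x)
where Lᵢ(x) = Π_{j≠i} (x - xⱼ)/(xᵢ - xⱼ)

L_0(2.9) = (2.9 - 1)/(-1 - 1) × (2.9 - 3)/(-1 - 3) × (2.9 - 5)/(-1 - 5) × (2.9 - 7)/(-1 - 7) = -0.004260
L_1(2.9) = (2.9 - (-1))/(1 - (-1)) × (2.9 - 3)/(1 - 3) × (2.9 - 5)/(1 - 5) × (2.9 - 7)/(1 - 7) = 0.034978
L_2(2.9) = (2.9 - (-1))/(3 - (-1)) × (2.9 - 1)/(3 - 1) × (2.9 - 5)/(3 - 5) × (2.9 - 7)/(3 - 7) = 0.996877
L_3(2.9) = (2.9 - (-1))/(5 - (-1)) × (2.9 - 1)/(5 - 1) × (2.9 - 3)/(5 - 3) × (2.9 - 7)/(5 - 7) = -0.031647
L_4(2.9) = (2.9 - (-1))/(7 - (-1)) × (2.9 - 1)/(7 - 1) × (2.9 - 3)/(7 - 3) × (2.9 - 5)/(7 - 5) = 0.004052

P(2.9) = (-6)×L_0(2.9) + 18×L_1(2.9) + (-8)×L_2(2.9) + 2×L_3(2.9) + 21×L_4(2.9)
P(2.9) = -7.298040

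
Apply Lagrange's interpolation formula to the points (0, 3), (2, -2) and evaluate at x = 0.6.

Lagrange interpolation formula:
P(x) = Σ yᵢ × Lᵢ(x)
where Lᵢ(x) = Π_{j≠i} (x - xⱼ)/(xᵢ - xⱼ)

L_0(0.6) = (0.6 - 2)/(0 - 2) = 0.700000
L_1(0.6) = (0.6 - 0)/(2 - 0) = 0.300000

P(0.6) = 3×L_0(0.6) + (-2)×L_1(0.6)
P(0.6) = 1.500000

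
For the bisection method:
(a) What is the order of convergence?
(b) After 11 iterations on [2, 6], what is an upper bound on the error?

(a) Bisection has linear (order 1) convergence; the error is halved each step.

(b) Error bound = (b-a)/2^n = (6 - 2)/2^{11}
    = 4/2^{11}

(a) 1 (linear); (b) error ≤ 1.95e-03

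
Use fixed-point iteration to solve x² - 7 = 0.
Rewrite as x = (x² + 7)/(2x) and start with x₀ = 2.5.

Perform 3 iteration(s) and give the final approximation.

Equation: x² - 7 = 0
Fixed-point form: x = (x² + 7)/(2x)
x₀ = 2.5

x_1 = g(2.500000) = 2.650000
x_2 = g(2.650000) = 2.645755
x_3 = g(2.645755) = 2.645751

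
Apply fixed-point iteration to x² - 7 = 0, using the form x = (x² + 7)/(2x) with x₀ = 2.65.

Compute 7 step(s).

Equation: x² - 7 = 0
Fixed-point form: x = (x² + 7)/(2x)
x₀ = 2.65

x_1 = g(2.650000) = 2.645755
x_2 = g(2.645755) = 2.645751
x_3 = g(2.645751) = 2.645751
x_4 = g(2.645751) = 2.645751
x_5 = g(2.645751) = 2.645751
x_6 = g(2.645751) = 2.645751
x_7 = g(2.645751) = 2.645751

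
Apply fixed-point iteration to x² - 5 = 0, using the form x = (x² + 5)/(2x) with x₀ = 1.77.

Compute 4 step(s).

Equation: x² - 5 = 0
Fixed-point form: x = (x² + 5)/(2x)
x₀ = 1.77

x_1 = g(1.770000) = 2.297429
x_2 = g(2.297429) = 2.236887
x_3 = g(2.236887) = 2.236068
x_4 = g(2.236068) = 2.236068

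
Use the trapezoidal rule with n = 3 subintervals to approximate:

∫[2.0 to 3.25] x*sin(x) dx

f(x) = x*sin(x)
a = 2.0, b = 3.25, n = 3
h = (b - a)/n = 0.416667

Trapezoidal rule: (h/2)[f(x₀) + 2f(x₁) + 2f(x₂) + ... + f(xₙ)]

x_0 = 2.0000, f(x_0) = 1.818595, coefficient = 1
x_1 = 2.4167, f(x_1) = 1.602443, coefficient = 2
x_2 = 2.8333, f(x_2) = 0.859635, coefficient = 2
x_3 = 3.2500, f(x_3) = -0.351634, coefficient = 1

I ≈ (0.416667/2) × 6.391117 = 1.331483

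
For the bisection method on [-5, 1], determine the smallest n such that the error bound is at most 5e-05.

We need (b-a)/2^n ≤ 5e-05
(1 - (-5))/2^n ≤ 5e-05
6/2^n ≤ 5e-05
2^n ≥ 120000
n ≥ log₂(120000) = 16.87
n ≥ 17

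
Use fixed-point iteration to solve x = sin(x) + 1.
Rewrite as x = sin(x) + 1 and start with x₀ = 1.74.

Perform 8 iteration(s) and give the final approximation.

Equation: x = sin(x) + 1
Fixed-point form: x = sin(x) + 1
x₀ = 1.74

x_1 = g(1.740000) = 1.985719
x_2 = g(1.985719) = 1.915147
x_3 = g(1.915147) = 1.941295
x_4 = g(1.941295) = 1.932147
x_5 = g(1.932147) = 1.935420
x_6 = g(1.935420) = 1.934258
x_7 = g(1.934258) = 1.934672
x_8 = g(1.934672) = 1.934525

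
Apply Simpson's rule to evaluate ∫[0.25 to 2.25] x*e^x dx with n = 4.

f(x) = x*e^x
a = 0.25, b = 2.25, n = 4
h = (b - a)/n = 0.500000

Simpson's rule: (h/3)[f(x₀) + 4f(x₁) + 2f(x₂) + ... + f(xₙ)]

x_0 = 0.2500, f(x_0) = 0.321006, coefficient = 1
x_1 = 0.7500, f(x_1) = 1.587750, coefficient = 4
x_2 = 1.2500, f(x_2) = 4.362929, coefficient = 2
x_3 = 1.7500, f(x_3) = 10.070555, coefficient = 4
x_4 = 2.2500, f(x_4) = 21.347406, coefficient = 1

I ≈ (0.500000/3) × 77.027488 = 12.837915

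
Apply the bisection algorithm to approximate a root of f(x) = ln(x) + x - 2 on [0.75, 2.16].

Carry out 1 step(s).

f(x) = ln(x) + x - 2
Initial interval: [0.75, 2.16]

Iteration 1:
  c_1 = (0.750000 + 2.160000)/2 = 1.455000
  f(c_1) = f(1.455000) = -0.169994
  f(a) × f(c) ≥ 0, new interval: [1.455000, 2.160000]

After 1 iteration(s), the approximation is c_1 = 1.455000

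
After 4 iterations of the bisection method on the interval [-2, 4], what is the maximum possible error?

Bisection error bound: |error| ≤ (b-a)/2^n
|error| ≤ (4 - (-2))/2^4 = 6/2^4
|error| ≤ 0.3750000000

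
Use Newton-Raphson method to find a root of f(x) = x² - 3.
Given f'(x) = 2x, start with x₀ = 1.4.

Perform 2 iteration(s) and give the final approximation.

f(x) = x² - 3
f'(x) = 2x
x₀ = 1.4

Newton-Raphson formula: x_{n+1} = x_n - f(x_n)/f'(x_n)

Iteration 1:
  f(1.400000) = -1.040000
  f'(1.400000) = 2.800000
  x_1 = 1.400000 - (-1.040000)/2.800000 = 1.771429
Iteration 2:
  f(1.771429) = 0.137959
  f'(1.771429) = 3.542857
  x_2 = 1.771429 - 0.137959/3.542857 = 1.732488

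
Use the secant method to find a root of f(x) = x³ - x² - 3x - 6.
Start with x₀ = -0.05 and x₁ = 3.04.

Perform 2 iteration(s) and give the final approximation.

f(x) = x³ - x² - 3x - 6
x₀ = -0.05, x₁ = 3.04

Secant formula: x_{n+1} = x_n - f(x_n)(x_n - x_{n-1})/(f(x_n) - f(x_{n-1}))

Iteration 1:
  f(-0.050000) = -5.852625
  f(3.040000) = 3.732864
  x_2 = 3.040000 - 3.732864×(3.040000 - (-0.050000))/(3.732864 - (-5.852625))
       = 1.836665
Iteration 2:
  f(3.040000) = 3.732864
  f(1.836665) = -8.687639
  x_3 = 1.836665 - (-8.687639)×(1.836665 - 3.040000)/(-8.687639 - 3.732864)
       = 2.678349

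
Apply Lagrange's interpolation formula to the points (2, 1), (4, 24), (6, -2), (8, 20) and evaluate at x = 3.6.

Lagrange interpolation formula:
P(x) = Σ yᵢ × Lᵢ(x)
where Lᵢ(x) = Π_{j≠i} (x - xⱼ)/(xᵢ - xⱼ)

L_0(3.6) = (3.6 - 4)/(2 - 4) × (3.6 - 6)/(2 - 6) × (3.6 - 8)/(2 - 8) = 0.088000
L_1(3.6) = (3.6 - 2)/(4 - 2) × (3.6 - 6)/(4 - 6) × (3.6 - 8)/(4 - 8) = 1.056000
L_2(3.6) = (3.6 - 2)/(6 - 2) × (3.6 - 4)/(6 - 4) × (3.6 - 8)/(6 - 8) = -0.176000
L_3(3.6) = (3.6 - 2)/(8 - 2) × (3.6 - 4)/(8 - 4) × (3.6 - 6)/(8 - 6) = 0.032000

P(3.6) = 1×L_0(3.6) + 24×L_1(3.6) + (-2)×L_2(3.6) + 20×L_3(3.6)
P(3.6) = 26.424000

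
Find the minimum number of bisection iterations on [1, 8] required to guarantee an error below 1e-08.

We need (b-a)/2^n ≤ 1e-08
(8 - 1)/2^n ≤ 1e-08
7/2^n ≤ 1e-08
2^n ≥ 700000000
n ≥ log₂(700000000) = 29.38
n ≥ 30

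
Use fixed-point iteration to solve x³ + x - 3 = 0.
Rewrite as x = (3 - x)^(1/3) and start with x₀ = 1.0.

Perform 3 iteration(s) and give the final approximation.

Equation: x³ + x - 3 = 0
Fixed-point form: x = (3 - x)^(1/3)
x₀ = 1.0

x_1 = g(1.000000) = 1.259921
x_2 = g(1.259921) = 1.202790
x_3 = g(1.202790) = 1.215812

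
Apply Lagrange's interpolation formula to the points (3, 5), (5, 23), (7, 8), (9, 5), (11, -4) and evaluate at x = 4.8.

Lagrange interpolation formula:
P(x) = Σ yᵢ × Lᵢ(x)
where Lᵢ(x) = Π_{j≠i} (x - xⱼ)/(xᵢ - xⱼ)

L_0(4.8) = (4.8 - 5)/(3 - 5) × (4.8 - 7)/(3 - 7) × (4.8 - 9)/(3 - 9) × (4.8 - 11)/(3 - 11) = 0.029838
L_1(4.8) = (4.8 - 3)/(5 - 3) × (4.8 - 7)/(5 - 7) × (4.8 - 9)/(5 - 9) × (4.8 - 11)/(5 - 11) = 1.074150
L_2(4.8) = (4.8 - 3)/(7 - 3) × (4.8 - 5)/(7 - 5) × (4.8 - 9)/(7 - 9) × (4.8 - 11)/(7 - 11) = -0.146475
L_3(4.8) = (4.8 - 3)/(9 - 3) × (4.8 - 5)/(9 - 5) × (4.8 - 7)/(9 - 7) × (4.8 - 11)/(9 - 11) = 0.051150
L_4(4.8) = (4.8 - 3)/(11 - 3) × (4.8 - 5)/(11 - 5) × (4.8 - 7)/(11 - 7) × (4.8 - 9)/(11 - 9) = -0.008663

P(4.8) = 5×L_0(4.8) + 23×L_1(4.8) + 8×L_2(4.8) + 5×L_3(4.8) + (-4)×L_4(4.8)
P(4.8) = 23.973237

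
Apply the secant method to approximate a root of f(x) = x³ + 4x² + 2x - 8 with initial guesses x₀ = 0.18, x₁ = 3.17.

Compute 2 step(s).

f(x) = x³ + 4x² + 2x - 8
x₀ = 0.18, x₁ = 3.17

Secant formula: x_{n+1} = x_n - f(x_n)(x_n - x_{n-1})/(f(x_n) - f(x_{n-1}))

Iteration 1:
  f(0.180000) = -7.504568
  f(3.170000) = 70.390613
  x_2 = 3.170000 - 70.390613×(3.170000 - 0.180000)/(70.390613 - (-7.504568))
       = 0.468062
Iteration 2:
  f(3.170000) = 70.390613
  f(0.468062) = -6.085003
  x_3 = 0.468062 - (-6.085003)×(0.468062 - 3.170000)/(-6.085003 - 70.390613)
       = 0.683050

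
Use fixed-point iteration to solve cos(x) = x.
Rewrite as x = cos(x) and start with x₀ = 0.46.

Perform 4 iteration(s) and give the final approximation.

Equation: cos(x) = x
Fixed-point form: x = cos(x)
x₀ = 0.46

x_1 = g(0.460000) = 0.896052
x_2 = g(0.896052) = 0.624697
x_3 = g(0.624697) = 0.811140
x_4 = g(0.811140) = 0.688672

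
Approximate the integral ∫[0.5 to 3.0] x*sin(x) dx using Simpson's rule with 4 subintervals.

f(x) = x*sin(x)
a = 0.5, b = 3.0, n = 4
h = (b - a)/n = 0.625000

Simpson's rule: (h/3)[f(x₀) + 4f(x₁) + 2f(x₂) + ... + f(xₙ)]

x_0 = 0.5000, f(x_0) = 0.239713, coefficient = 1
x_1 = 1.1250, f(x_1) = 1.015051, coefficient = 4
x_2 = 1.7500, f(x_2) = 1.721975, coefficient = 2
x_3 = 2.3750, f(x_3) = 1.647502, coefficient = 4
x_4 = 3.0000, f(x_4) = 0.423360, coefficient = 1

I ≈ (0.625000/3) × 14.757236 = 3.074424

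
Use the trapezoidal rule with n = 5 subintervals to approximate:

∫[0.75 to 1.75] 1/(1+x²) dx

f(x) = 1/(1+x²)
a = 0.75, b = 1.75, n = 5
h = (b - a)/n = 0.200000

Trapezoidal rule: (h/2)[f(x₀) + 2f(x₁) + 2f(x₂) + ... + f(xₙ)]

x_0 = 0.7500, f(x_0) = 0.640000, coefficient = 1
x_1 = 0.9500, f(x_1) = 0.525624, coefficient = 2
x_2 = 1.1500, f(x_2) = 0.430571, coefficient = 2
x_3 = 1.3500, f(x_3) = 0.354296, coefficient = 2
x_4 = 1.5500, f(x_4) = 0.293902, coefficient = 2
x_5 = 1.7500, f(x_5) = 0.246154, coefficient = 1

I ≈ (0.200000/2) × 4.094938 = 0.409494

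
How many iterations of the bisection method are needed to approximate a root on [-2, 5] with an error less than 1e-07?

We need (b-a)/2^n ≤ 1e-07
(5 - (-2))/2^n ≤ 1e-07
7/2^n ≤ 1e-07
2^n ≥ 70000000
n ≥ log₂(70000000) = 26.06
n ≥ 27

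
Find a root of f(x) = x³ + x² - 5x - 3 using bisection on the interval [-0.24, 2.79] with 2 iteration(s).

f(x) = x³ + x² - 5x - 3
Initial interval: [-0.24, 2.79]

Iteration 1:
  c_1 = (-0.240000 + 2.790000)/2 = 1.275000
  f(c_1) = f(1.275000) = -5.676703
  f(a) × f(c) ≥ 0, new interval: [1.275000, 2.790000]
Iteration 2:
  c_2 = (1.275000 + 2.790000)/2 = 2.032500
  f(c_2) = f(2.032500) = -0.635072
  f(a) × f(c) ≥ 0, new interval: [2.032500, 2.790000]

After 2 iteration(s), the approximation is c_2 = 2.032500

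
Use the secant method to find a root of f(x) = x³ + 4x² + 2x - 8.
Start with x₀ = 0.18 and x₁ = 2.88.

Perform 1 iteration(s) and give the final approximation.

f(x) = x³ + 4x² + 2x - 8
x₀ = 0.18, x₁ = 2.88

Secant formula: x_{n+1} = x_n - f(x_n)(x_n - x_{n-1})/(f(x_n) - f(x_{n-1}))

Iteration 1:
  f(0.180000) = -7.504568
  f(2.880000) = 54.825472
  x_2 = 2.880000 - 54.825472×(2.880000 - 0.180000)/(54.825472 - (-7.504568))
       = 0.505081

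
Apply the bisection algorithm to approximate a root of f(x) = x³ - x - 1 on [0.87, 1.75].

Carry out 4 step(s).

f(x) = x³ - x - 1
Initial interval: [0.87, 1.75]

Iteration 1:
  c_1 = (0.870000 + 1.750000)/2 = 1.310000
  f(c_1) = f(1.310000) = -0.061909
  f(a) × f(c) ≥ 0, new interval: [1.310000, 1.750000]
Iteration 2:
  c_2 = (1.310000 + 1.750000)/2 = 1.530000
  f(c_2) = f(1.530000) = 1.051577
  f(a) × f(c) < 0, new interval: [1.310000, 1.530000]
Iteration 3:
  c_3 = (1.310000 + 1.530000)/2 = 1.420000
  f(c_3) = f(1.420000) = 0.443288
  f(a) × f(c) < 0, new interval: [1.310000, 1.420000]
Iteration 4:
  c_4 = (1.310000 + 1.420000)/2 = 1.365000
  f(c_4) = f(1.365000) = 0.178302
  f(a) × f(c) < 0, new interval: [1.310000, 1.365000]

After 4 iteration(s), the approximation is c_4 = 1.365000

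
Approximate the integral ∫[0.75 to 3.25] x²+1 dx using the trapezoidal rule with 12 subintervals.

f(x) = x²+1
a = 0.75, b = 3.25, n = 12
h = (b - a)/n = 0.208333

Trapezoidal rule: (h/2)[f(x₀) + 2f(x₁) + 2f(x₂) + ... + f(xₙ)]

x_0 = 0.7500, f(x_0) = 1.562500, coefficient = 1
x_1 = 0.9583, f(x_1) = 1.918403, coefficient = 2
x_2 = 1.1667, f(x_2) = 2.361111, coefficient = 2
x_3 = 1.3750, f(x_3) = 2.890625, coefficient = 2
x_4 = 1.5833, f(x_4) = 3.506944, coefficient = 2
x_5 = 1.7917, f(x_5) = 4.210069, coefficient = 2
x_6 = 2.0000, f(x_6) = 5.000000, coefficient = 2
x_7 = 2.2083, f(x_7) = 5.876736, coefficient = 2
x_8 = 2.4167, f(x_8) = 6.840278, coefficient = 2
x_9 = 2.6250, f(x_9) = 7.890625, coefficient = 2
x_10 = 2.8333, f(x_10) = 9.027778, coefficient = 2
x_11 = 3.0417, f(x_11) = 10.251736, coefficient = 2
x_12 = 3.2500, f(x_12) = 11.562500, coefficient = 1

I ≈ (0.208333/2) × 132.673611 = 13.820168
Exact value: 13.802083
Error: 0.018084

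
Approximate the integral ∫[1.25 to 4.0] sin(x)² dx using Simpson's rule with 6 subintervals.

f(x) = sin(x)²
a = 1.25, b = 4.0, n = 6
h = (b - a)/n = 0.458333

Simpson's rule: (h/3)[f(x₀) + 4f(x₁) + 2f(x₂) + ... + f(xₙ)]

x_0 = 1.2500, f(x_0) = 0.900572, coefficient = 1
x_1 = 1.7083, f(x_1) = 0.981203, coefficient = 4
x_2 = 2.1667, f(x_2) = 0.685022, coefficient = 2
x_3 = 2.6250, f(x_3) = 0.243957, coefficient = 4
x_4 = 3.0833, f(x_4) = 0.003390, coefficient = 2
x_5 = 3.5417, f(x_5) = 0.151700, coefficient = 4
x_6 = 4.0000, f(x_6) = 0.572750, coefficient = 1

I ≈ (0.458333/3) × 8.357584 = 1.276853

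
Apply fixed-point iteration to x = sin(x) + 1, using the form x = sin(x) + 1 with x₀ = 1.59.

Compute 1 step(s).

Equation: x = sin(x) + 1
Fixed-point form: x = sin(x) + 1
x₀ = 1.59

x_1 = g(1.590000) = 1.999816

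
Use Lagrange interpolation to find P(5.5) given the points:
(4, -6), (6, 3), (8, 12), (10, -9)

Lagrange interpolation formula:
P(x) = Σ yᵢ × Lᵢ(x)
where Lᵢ(x) = Π_{j≠i} (x - xⱼ)/(xᵢ - xⱼ)

L_0(5.5) = (5.5 - 6)/(4 - 6) × (5.5 - 8)/(4 - 8) × (5.5 - 10)/(4 - 10) = 0.117188
L_1(5.5) = (5.5 - 4)/(6 - 4) × (5.5 - 8)/(6 - 8) × (5.5 - 10)/(6 - 10) = 1.054688
L_2(5.5) = (5.5 - 4)/(8 - 4) × (5.5 - 6)/(8 - 6) × (5.5 - 10)/(8 - 10) = -0.210938
L_3(5.5) = (5.5 - 4)/(10 - 4) × (5.5 - 6)/(10 - 6) × (5.5 - 8)/(10 - 8) = 0.039062

P(5.5) = (-6)×L_0(5.5) + 3×L_1(5.5) + 12×L_2(5.5) + (-9)×L_3(5.5)
P(5.5) = -0.421875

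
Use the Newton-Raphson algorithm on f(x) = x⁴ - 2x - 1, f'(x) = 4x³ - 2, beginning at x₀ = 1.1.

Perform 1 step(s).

f(x) = x⁴ - 2x - 1
f'(x) = 4x³ - 2
x₀ = 1.1

Newton-Raphson formula: x_{n+1} = x_n - f(x_n)/f'(x_n)

Iteration 1:
  f(1.100000) = -1.735900
  f'(1.100000) = 3.324000
  x_1 = 1.100000 - (-1.735900)/3.324000 = 1.622232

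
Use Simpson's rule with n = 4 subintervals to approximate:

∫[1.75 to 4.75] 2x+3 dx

f(x) = 2x+3
a = 1.75, b = 4.75, n = 4
h = (b - a)/n = 0.750000

Simpson's rule: (h/3)[f(x₀) + 4f(x₁) + 2f(x₂) + ... + f(xₙ)]

x_0 = 1.7500, f(x_0) = 6.500000, coefficient = 1
x_1 = 2.5000, f(x_1) = 8.000000, coefficient = 4
x_2 = 3.2500, f(x_2) = 9.500000, coefficient = 2
x_3 = 4.0000, f(x_3) = 11.000000, coefficient = 4
x_4 = 4.7500, f(x_4) = 12.500000, coefficient = 1

I ≈ (0.750000/3) × 114.000000 = 28.500000
Exact value: 28.500000
Error: 0.000000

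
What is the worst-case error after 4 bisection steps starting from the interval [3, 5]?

Bisection error bound: |error| ≤ (b-a)/2^n
|error| ≤ (5 - 3)/2^4 = 2/2^4
|error| ≤ 0.1250000000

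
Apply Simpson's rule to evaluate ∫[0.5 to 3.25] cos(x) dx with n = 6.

f(x) = cos(x)
a = 0.5, b = 3.25, n = 6
h = (b - a)/n = 0.458333

Simpson's rule: (h/3)[f(x₀) + 4f(x₁) + 2f(x₂) + ... + f(xₙ)]

x_0 = 0.5000, f(x_0) = 0.877583, coefficient = 1
x_1 = 0.9583, f(x_1) = 0.574885, coefficient = 4
x_2 = 1.4167, f(x_2) = 0.153520, coefficient = 2
x_3 = 1.8750, f(x_3) = -0.299534, coefficient = 4
x_4 = 2.3333, f(x_4) = -0.690758, coefficient = 2
x_5 = 2.7917, f(x_5) = -0.939398, coefficient = 4
x_6 = 3.2500, f(x_6) = -0.994130, coefficient = 1

I ≈ (0.458333/3) × -3.847211 = -0.587768
Exact value: -0.587621
Error: 0.000148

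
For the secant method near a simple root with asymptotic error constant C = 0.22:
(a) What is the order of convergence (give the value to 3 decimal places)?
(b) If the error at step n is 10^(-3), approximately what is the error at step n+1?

(a) Secant method has superlinear convergence with order φ = (1+√5)/2 ≈ 1.618.
    This means |e_{n+1}| ≈ C|e_n|^1.618.

(b) With |e_n| = 10^(-3) and C = 0.22:
    |e_{n+1}| ≈ 0.22 × (10^(-3))^1.618 = 0.22 × 10^(-4.85)

(a) ≈ 1.618 (golden ratio); (b) |e_{n+1}| ≈ 3.078e-06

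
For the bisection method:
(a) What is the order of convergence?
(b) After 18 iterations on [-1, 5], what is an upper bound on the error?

(a) Bisection has linear (order 1) convergence; the error is halved each step.

(b) Error bound = (b-a)/2^n = (5 - (-1))/2^{18}
    = 6/2^{18}

(a) 1 (linear); (b) error ≤ 2.29e-05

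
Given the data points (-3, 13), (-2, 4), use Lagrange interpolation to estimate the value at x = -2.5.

Lagrange interpolation formula:
P(x) = Σ yᵢ × Lᵢ(x)
where Lᵢ(x) = Π_{j≠i} (x - xⱼ)/(xᵢ - xⱼ)

L_0(-2.5) = (-2.5 - (-2))/(-3 - (-2)) = 0.500000
L_1(-2.5) = (-2.5 - (-3))/(-2 - (-3)) = 0.500000

P(-2.5) = 13×L_0(-2.5) + 4×L_1(-2.5)
P(-2.5) = 8.500000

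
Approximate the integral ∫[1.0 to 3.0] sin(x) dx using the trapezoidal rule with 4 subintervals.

f(x) = sin(x)
a = 1.0, b = 3.0, n = 4
h = (b - a)/n = 0.500000

Trapezoidal rule: (h/2)[f(x₀) + 2f(x₁) + 2f(x₂) + ... + f(xₙ)]

x_0 = 1.0000, f(x_0) = 0.841471, coefficient = 1
x_1 = 1.5000, f(x_1) = 0.997495, coefficient = 2
x_2 = 2.0000, f(x_2) = 0.909297, coefficient = 2
x_3 = 2.5000, f(x_3) = 0.598472, coefficient = 2
x_4 = 3.0000, f(x_4) = 0.141120, coefficient = 1

I ≈ (0.500000/2) × 5.993120 = 1.498280
Exact value: 1.530295
Error: 0.032015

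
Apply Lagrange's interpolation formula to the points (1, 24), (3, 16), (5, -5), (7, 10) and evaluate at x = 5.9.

Lagrange interpolation formula:
P(x) = Σ yᵢ × Lᵢ(x)
where Lᵢ(x) = Π_{j≠i} (x - xⱼ)/(xᵢ - xⱼ)

L_0(5.9) = (5.9 - 3)/(1 - 3) × (5.9 - 5)/(1 - 5) × (5.9 - 7)/(1 - 7) = 0.059813
L_1(5.9) = (5.9 - 1)/(3 - 1) × (5.9 - 5)/(3 - 5) × (5.9 - 7)/(3 - 7) = -0.303188
L_2(5.9) = (5.9 - 1)/(5 - 1) × (5.9 - 3)/(5 - 3) × (5.9 - 7)/(5 - 7) = 0.976937
L_3(5.9) = (5.9 - 1)/(7 - 1) × (5.9 - 3)/(7 - 3) × (5.9 - 5)/(7 - 5) = 0.266438

P(5.9) = 24×L_0(5.9) + 16×L_1(5.9) + (-5)×L_2(5.9) + 10×L_3(5.9)
P(5.9) = -5.635812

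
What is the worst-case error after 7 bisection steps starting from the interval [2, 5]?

Bisection error bound: |error| ≤ (b-a)/2^n
|error| ≤ (5 - 2)/2^7 = 3/2^7
|error| ≤ 0.0234375000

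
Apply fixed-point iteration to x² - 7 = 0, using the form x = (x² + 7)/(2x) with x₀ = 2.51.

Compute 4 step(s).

Equation: x² - 7 = 0
Fixed-point form: x = (x² + 7)/(2x)
x₀ = 2.51

x_1 = g(2.510000) = 2.649422
x_2 = g(2.649422) = 2.645754
x_3 = g(2.645754) = 2.645751
x_4 = g(2.645751) = 2.645751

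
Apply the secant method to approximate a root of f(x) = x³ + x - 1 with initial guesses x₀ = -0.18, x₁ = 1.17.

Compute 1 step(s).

f(x) = x³ + x - 1
x₀ = -0.18, x₁ = 1.17

Secant formula: x_{n+1} = x_n - f(x_n)(x_n - x_{n-1})/(f(x_n) - f(x_{n-1}))

Iteration 1:
  f(-0.180000) = -1.185832
  f(1.170000) = 1.771613
  x_2 = 1.170000 - 1.771613×(1.170000 - (-0.180000))/(1.771613 - (-1.185832))
       = 0.361303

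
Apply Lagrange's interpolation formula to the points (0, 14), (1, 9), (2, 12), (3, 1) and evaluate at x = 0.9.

Lagrange interpolation formula:
P(x) = Σ yᵢ × Lᵢ(x)
where Lᵢ(x) = Π_{j≠i} (x - xⱼ)/(xᵢ - xⱼ)

L_0(0.9) = (0.9 - 1)/(0 - 1) × (0.9 - 2)/(0 - 2) × (0.9 - 3)/(0 - 3) = 0.038500
L_1(0.9) = (0.9 - 0)/(1 - 0) × (0.9 - 2)/(1 - 2) × (0.9 - 3)/(1 - 3) = 1.039500
L_2(0.9) = (0.9 - 0)/(2 - 0) × (0.9 - 1)/(2 - 1) × (0.9 - 3)/(2 - 3) = -0.094500
L_3(0.9) = (0.9 - 0)/(3 - 0) × (0.9 - 1)/(3 - 1) × (0.9 - 2)/(3 - 2) = 0.016500

P(0.9) = 14×L_0(0.9) + 9×L_1(0.9) + 12×L_2(0.9) + 1×L_3(0.9)
P(0.9) = 8.777000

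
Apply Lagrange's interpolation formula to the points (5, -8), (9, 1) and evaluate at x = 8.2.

Lagrange interpolation formula:
P(x) = Σ yᵢ × Lᵢ(x)
where Lᵢ(x) = Π_{j≠i} (x - xⱼ)/(xᵢ - xⱼ)

L_0(8.2) = (8.2 - 9)/(5 - 9) = 0.200000
L_1(8.2) = (8.2 - 5)/(9 - 5) = 0.800000

P(8.2) = (-8)×L_0(8.2) + 1×L_1(8.2)
P(8.2) = -0.800000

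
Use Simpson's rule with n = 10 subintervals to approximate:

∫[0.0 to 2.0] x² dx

f(x) = x²
a = 0.0, b = 2.0, n = 10
h = (b - a)/n = 0.200000

Simpson's rule: (h/3)[f(x₀) + 4f(x₁) + 2f(x₂) + ... + f(xₙ)]

x_0 = 0.0000, f(x_0) = 0.000000, coefficient = 1
x_1 = 0.2000, f(x_1) = 0.040000, coefficient = 4
x_2 = 0.4000, f(x_2) = 0.160000, coefficient = 2
x_3 = 0.6000, f(x_3) = 0.360000, coefficient = 4
x_4 = 0.8000, f(x_4) = 0.640000, coefficient = 2
x_5 = 1.0000, f(x_5) = 1.000000, coefficient = 4
x_6 = 1.2000, f(x_6) = 1.440000, coefficient = 2
x_7 = 1.4000, f(x_7) = 1.960000, coefficient = 4
x_8 = 1.6000, f(x_8) = 2.560000, coefficient = 2
x_9 = 1.8000, f(x_9) = 3.240000, coefficient = 4
x_10 = 2.0000, f(x_10) = 4.000000, coefficient = 1

I ≈ (0.200000/3) × 40.000000 = 2.666667
Exact value: 2.666667
Error: 0.000000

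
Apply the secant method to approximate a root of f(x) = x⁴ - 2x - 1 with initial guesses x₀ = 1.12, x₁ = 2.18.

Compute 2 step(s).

f(x) = x⁴ - 2x - 1
x₀ = 1.12, x₁ = 2.18

Secant formula: x_{n+1} = x_n - f(x_n)(x_n - x_{n-1})/(f(x_n) - f(x_{n-1}))

Iteration 1:
  f(1.120000) = -1.666481
  f(2.180000) = 17.225306
  x_2 = 2.180000 - 17.225306×(2.180000 - 1.120000)/(17.225306 - (-1.666481))
       = 1.213505
Iteration 2:
  f(2.180000) = 17.225306
  f(1.213505) = -1.258478
  x_3 = 1.213505 - (-1.258478)×(1.213505 - 2.180000)/(-1.258478 - 17.225306)
       = 1.279309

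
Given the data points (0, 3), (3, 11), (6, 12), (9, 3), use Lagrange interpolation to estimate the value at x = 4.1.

Lagrange interpolation formula:
P(x) = Σ yᵢ × Lᵢ(x)
where Lᵢ(x) = Π_{j≠i} (x - xⱼ)/(xᵢ - xⱼ)

L_0(4.1) = (4.1 - 3)/(0 - 3) × (4.1 - 6)/(0 - 6) × (4.1 - 9)/(0 - 9) = -0.063216
L_1(4.1) = (4.1 - 0)/(3 - 0) × (4.1 - 6)/(3 - 6) × (4.1 - 9)/(3 - 9) = 0.706870
L_2(4.1) = (4.1 - 0)/(6 - 0) × (4.1 - 3)/(6 - 3) × (4.1 - 9)/(6 - 9) = 0.409241
L_3(4.1) = (4.1 - 0)/(9 - 0) × (4.1 - 3)/(9 - 3) × (4.1 - 6)/(9 - 6) = -0.052895

P(4.1) = 3×L_0(4.1) + 11×L_1(4.1) + 12×L_2(4.1) + 3×L_3(4.1)
P(4.1) = 12.338130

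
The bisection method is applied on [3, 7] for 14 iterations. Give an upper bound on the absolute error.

Bisection error bound: |error| ≤ (b-a)/2^n
|error| ≤ (7 - 3)/2^14 = 4/2^14
|error| ≤ 0.0002441406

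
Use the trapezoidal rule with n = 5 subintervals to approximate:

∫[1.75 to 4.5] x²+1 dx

f(x) = x²+1
a = 1.75, b = 4.5, n = 5
h = (b - a)/n = 0.550000

Trapezoidal rule: (h/2)[f(x₀) + 2f(x₁) + 2f(x₂) + ... + f(xₙ)]

x_0 = 1.7500, f(x_0) = 4.062500, coefficient = 1
x_1 = 2.3000, f(x_1) = 6.290000, coefficient = 2
x_2 = 2.8500, f(x_2) = 9.122500, coefficient = 2
x_3 = 3.4000, f(x_3) = 12.560000, coefficient = 2
x_4 = 3.9500, f(x_4) = 16.602500, coefficient = 2
x_5 = 4.5000, f(x_5) = 21.250000, coefficient = 1

I ≈ (0.550000/2) × 114.462500 = 31.477188
Exact value: 31.338542
Error: 0.138646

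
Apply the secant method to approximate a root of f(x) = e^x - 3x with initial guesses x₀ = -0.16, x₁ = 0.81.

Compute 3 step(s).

f(x) = e^x - 3x
x₀ = -0.16, x₁ = 0.81

Secant formula: x_{n+1} = x_n - f(x_n)(x_n - x_{n-1})/(f(x_n) - f(x_{n-1}))

Iteration 1:
  f(-0.160000) = 1.332144
  f(0.810000) = -0.182092
  x_2 = 0.810000 - (-0.182092)×(0.810000 - (-0.160000))/(-0.182092 - 1.332144)
       = 0.693354
Iteration 2:
  f(0.810000) = -0.182092
  f(0.693354) = -0.079649
  x_3 = 0.693354 - (-0.079649)×(0.693354 - 0.810000)/(-0.079649 - (-0.182092))
       = 0.602664
Iteration 3:
  f(0.693354) = -0.079649
  f(0.602664) = 0.018988
  x_4 = 0.602664 - 0.018988×(0.602664 - 0.693354)/(0.018988 - (-0.079649))
       = 0.620122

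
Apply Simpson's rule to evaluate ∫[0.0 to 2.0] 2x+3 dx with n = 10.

f(x) = 2x+3
a = 0.0, b = 2.0, n = 10
h = (b - a)/n = 0.200000

Simpson's rule: (h/3)[f(x₀) + 4f(x₁) + 2f(x₂) + ... + f(xₙ)]

x_0 = 0.0000, f(x_0) = 3.000000, coefficient = 1
x_1 = 0.2000, f(x_1) = 3.400000, coefficient = 4
x_2 = 0.4000, f(x_2) = 3.800000, coefficient = 2
x_3 = 0.6000, f(x_3) = 4.200000, coefficient = 4
x_4 = 0.8000, f(x_4) = 4.600000, coefficient = 2
x_5 = 1.0000, f(x_5) = 5.000000, coefficient = 4
x_6 = 1.2000, f(x_6) = 5.400000, coefficient = 2
x_7 = 1.4000, f(x_7) = 5.800000, coefficient = 4
x_8 = 1.6000, f(x_8) = 6.200000, coefficient = 2
x_9 = 1.8000, f(x_9) = 6.600000, coefficient = 4
x_10 = 2.0000, f(x_10) = 7.000000, coefficient = 1

I ≈ (0.200000/3) × 150.000000 = 10.000000
Exact value: 10.000000
Error: 0.000000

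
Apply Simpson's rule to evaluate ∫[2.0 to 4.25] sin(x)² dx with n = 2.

f(x) = sin(x)²
a = 2.0, b = 4.25, n = 2
h = (b - a)/n = 1.125000

Simpson's rule: (h/3)[f(x₀) + 4f(x₁) + 2f(x₂) + ... + f(xₙ)]

x_0 = 2.0000, f(x_0) = 0.826822, coefficient = 1
x_1 = 3.1250, f(x_1) = 0.000275, coefficient = 4
x_2 = 4.2500, f(x_2) = 0.801006, coefficient = 1

I ≈ (1.125000/3) × 1.628929 = 0.610848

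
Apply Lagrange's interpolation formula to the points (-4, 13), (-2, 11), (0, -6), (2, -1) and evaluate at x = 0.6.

Lagrange interpolation formula:
P(x) = Σ yᵢ × Lᵢ(x)
where Lᵢ(x) = Π_{j≠i} (x - xⱼ)/(xᵢ - xⱼ)

L_0(0.6) = (0.6 - (-2))/(-4 - (-2)) × (0.6 - 0)/(-4 - 0) × (0.6 - 2)/(-4 - 2) = 0.045500
L_1(0.6) = (0.6 - (-4))/(-2 - (-4)) × (0.6 - 0)/(-2 - 0) × (0.6 - 2)/(-2 - 2) = -0.241500
L_2(0.6) = (0.6 - (-4))/(0 - (-4)) × (0.6 - (-2))/(0 - (-2)) × (0.6 - 2)/(0 - 2) = 1.046500
L_3(0.6) = (0.6 - (-4))/(2 - (-4)) × (0.6 - (-2))/(2 - (-2)) × (0.6 - 0)/(2 - 0) = 0.149500

P(0.6) = 13×L_0(0.6) + 11×L_1(0.6) + (-6)×L_2(0.6) + (-1)×L_3(0.6)
P(0.6) = -8.493500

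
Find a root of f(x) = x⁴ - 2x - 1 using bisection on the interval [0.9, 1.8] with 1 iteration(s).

f(x) = x⁴ - 2x - 1
Initial interval: [0.9, 1.8]

Iteration 1:
  c_1 = (0.900000 + 1.800000)/2 = 1.350000
  f(c_1) = f(1.350000) = -0.378494
  f(a) × f(c) ≥ 0, new interval: [1.350000, 1.800000]

After 1 iteration(s), the approximation is c_1 = 1.350000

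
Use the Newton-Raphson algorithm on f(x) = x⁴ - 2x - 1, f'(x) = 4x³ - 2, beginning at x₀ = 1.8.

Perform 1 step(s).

f(x) = x⁴ - 2x - 1
f'(x) = 4x³ - 2
x₀ = 1.8

Newton-Raphson formula: x_{n+1} = x_n - f(x_n)/f'(x_n)

Iteration 1:
  f(1.800000) = 5.897600
  f'(1.800000) = 21.328000
  x_1 = 1.800000 - 5.897600/21.328000 = 1.523481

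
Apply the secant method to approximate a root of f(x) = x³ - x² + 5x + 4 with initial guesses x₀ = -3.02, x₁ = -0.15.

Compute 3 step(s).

f(x) = x³ - x² + 5x + 4
x₀ = -3.02, x₁ = -0.15

Secant formula: x_{n+1} = x_n - f(x_n)(x_n - x_{n-1})/(f(x_n) - f(x_{n-1}))

Iteration 1:
  f(-3.020000) = -47.764008
  f(-0.150000) = 3.224125
  x_2 = -0.150000 - 3.224125×(-0.150000 - (-3.020000))/(3.224125 - (-47.764008))
       = -0.331478
Iteration 2:
  f(-0.150000) = 3.224125
  f(-0.331478) = 2.196309
  x_3 = -0.331478 - 2.196309×(-0.331478 - (-0.150000))/(2.196309 - 3.224125)
       = -0.719274
Iteration 3:
  f(-0.331478) = 2.196309
  f(-0.719274) = -0.485841
  x_4 = -0.719274 - (-0.485841)×(-0.719274 - (-0.331478))/(-0.485841 - 2.196309)
       = -0.649029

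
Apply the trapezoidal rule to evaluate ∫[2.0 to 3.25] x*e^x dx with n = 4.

f(x) = x*e^x
a = 2.0, b = 3.25, n = 4
h = (b - a)/n = 0.312500

Trapezoidal rule: (h/2)[f(x₀) + 2f(x₁) + 2f(x₂) + ... + f(xₙ)]

x_0 = 2.0000, f(x_0) = 14.778112, coefficient = 1
x_1 = 2.3125, f(x_1) = 23.355423, coefficient = 2
x_2 = 2.6250, f(x_2) = 36.237007, coefficient = 2
x_3 = 2.9375, f(x_3) = 55.426559, coefficient = 2
x_4 = 3.2500, f(x_4) = 83.818605, coefficient = 1

I ≈ (0.312500/2) × 328.634694 = 51.349171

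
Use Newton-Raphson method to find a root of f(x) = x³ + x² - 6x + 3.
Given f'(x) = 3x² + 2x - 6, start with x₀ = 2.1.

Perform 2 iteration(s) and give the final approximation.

f(x) = x³ + x² - 6x + 3
f'(x) = 3x² + 2x - 6
x₀ = 2.1

Newton-Raphson formula: x_{n+1} = x_n - f(x_n)/f'(x_n)

Iteration 1:
  f(2.100000) = 4.071000
  f'(2.100000) = 11.430000
  x_1 = 2.100000 - 4.071000/11.430000 = 1.743832
Iteration 2:
  f(1.743832) = 0.880864
  f'(1.743832) = 6.610514
  x_2 = 1.743832 - 0.880864/6.610514 = 1.610580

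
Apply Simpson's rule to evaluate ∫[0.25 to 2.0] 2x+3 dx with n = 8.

f(x) = 2x+3
a = 0.25, b = 2.0, n = 8
h = (b - a)/n = 0.218750

Simpson's rule: (h/3)[f(x₀) + 4f(x₁) + 2f(x₂) + ... + f(xₙ)]

x_0 = 0.2500, f(x_0) = 3.500000, coefficient = 1
x_1 = 0.4688, f(x_1) = 3.937500, coefficient = 4
x_2 = 0.6875, f(x_2) = 4.375000, coefficient = 2
x_3 = 0.9062, f(x_3) = 4.812500, coefficient = 4
x_4 = 1.1250, f(x_4) = 5.250000, coefficient = 2
x_5 = 1.3438, f(x_5) = 5.687500, coefficient = 4
x_6 = 1.5625, f(x_6) = 6.125000, coefficient = 2
x_7 = 1.7812, f(x_7) = 6.562500, coefficient = 4
x_8 = 2.0000, f(x_8) = 7.000000, coefficient = 1

I ≈ (0.218750/3) × 126.000000 = 9.187500
Exact value: 9.187500
Error: 0.000000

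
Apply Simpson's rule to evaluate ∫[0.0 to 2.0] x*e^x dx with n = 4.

f(x) = x*e^x
a = 0.0, b = 2.0, n = 4
h = (b - a)/n = 0.500000

Simpson's rule: (h/3)[f(x₀) + 4f(x₁) + 2f(x₂) + ... + f(xₙ)]

x_0 = 0.0000, f(x_0) = 0.000000, coefficient = 1
x_1 = 0.5000, f(x_1) = 0.824361, coefficient = 4
x_2 = 1.0000, f(x_2) = 2.718282, coefficient = 2
x_3 = 1.5000, f(x_3) = 6.722534, coefficient = 4
x_4 = 2.0000, f(x_4) = 14.778112, coefficient = 1

I ≈ (0.500000/3) × 50.402253 = 8.400375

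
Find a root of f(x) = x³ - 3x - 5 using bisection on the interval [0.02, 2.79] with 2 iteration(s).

f(x) = x³ - 3x - 5
Initial interval: [0.02, 2.79]

Iteration 1:
  c_1 = (0.020000 + 2.790000)/2 = 1.405000
  f(c_1) = f(1.405000) = -6.441495
  f(a) × f(c) ≥ 0, new interval: [1.405000, 2.790000]
Iteration 2:
  c_2 = (1.405000 + 2.790000)/2 = 2.097500
  f(c_2) = f(2.097500) = -2.064536
  f(a) × f(c) ≥ 0, new interval: [2.097500, 2.790000]

After 2 iteration(s), the approximation is c_2 = 2.097500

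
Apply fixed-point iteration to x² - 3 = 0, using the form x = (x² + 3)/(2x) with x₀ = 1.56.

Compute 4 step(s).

Equation: x² - 3 = 0
Fixed-point form: x = (x² + 3)/(2x)
x₀ = 1.56

x_1 = g(1.560000) = 1.741538
x_2 = g(1.741538) = 1.732077
x_3 = g(1.732077) = 1.732051
x_4 = g(1.732051) = 1.732051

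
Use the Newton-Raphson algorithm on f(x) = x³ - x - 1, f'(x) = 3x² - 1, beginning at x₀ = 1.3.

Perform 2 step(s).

f(x) = x³ - x - 1
f'(x) = 3x² - 1
x₀ = 1.3

Newton-Raphson formula: x_{n+1} = x_n - f(x_n)/f'(x_n)

Iteration 1:
  f(1.300000) = -0.103000
  f'(1.300000) = 4.070000
  x_1 = 1.300000 - (-0.103000)/4.070000 = 1.325307
Iteration 2:
  f(1.325307) = 0.002514
  f'(1.325307) = 4.269317
  x_2 = 1.325307 - 0.002514/4.269317 = 1.324718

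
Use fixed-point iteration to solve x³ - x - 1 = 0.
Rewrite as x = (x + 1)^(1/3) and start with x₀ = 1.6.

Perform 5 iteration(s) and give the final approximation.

Equation: x³ - x - 1 = 0
Fixed-point form: x = (x + 1)^(1/3)
x₀ = 1.6

x_1 = g(1.600000) = 1.375069
x_2 = g(1.375069) = 1.334214
x_3 = g(1.334214) = 1.326519
x_4 = g(1.326519) = 1.325060
x_5 = g(1.325060) = 1.324783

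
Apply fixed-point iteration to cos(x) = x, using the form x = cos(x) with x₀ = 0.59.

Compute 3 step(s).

Equation: cos(x) = x
Fixed-point form: x = cos(x)
x₀ = 0.59

x_1 = g(0.590000) = 0.830941
x_2 = g(0.830941) = 0.674181
x_3 = g(0.674181) = 0.781218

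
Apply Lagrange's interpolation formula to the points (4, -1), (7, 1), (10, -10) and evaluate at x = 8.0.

Lagrange interpolation formula:
P(x) = Σ yᵢ × Lᵢ(x)
where Lᵢ(x) = Π_{j≠i} (x - xⱼ)/(xᵢ - xⱼ)

L_0(8.0) = (8.0 - 7)/(4 - 7) × (8.0 - 10)/(4 - 10) = -0.111111
L_1(8.0) = (8.0 - 4)/(7 - 4) × (8.0 - 10)/(7 - 10) = 0.888889
L_2(8.0) = (8.0 - 4)/(10 - 4) × (8.0 - 7)/(10 - 7) = 0.222222

P(8.0) = (-1)×L_0(8.0) + 1×L_1(8.0) + (-10)×L_2(8.0)
P(8.0) = -1.222222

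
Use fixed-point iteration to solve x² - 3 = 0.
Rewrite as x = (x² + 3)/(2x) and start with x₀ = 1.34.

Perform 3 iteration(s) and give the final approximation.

Equation: x² - 3 = 0
Fixed-point form: x = (x² + 3)/(2x)
x₀ = 1.34

x_1 = g(1.340000) = 1.789403
x_2 = g(1.789403) = 1.732970
x_3 = g(1.732970) = 1.732051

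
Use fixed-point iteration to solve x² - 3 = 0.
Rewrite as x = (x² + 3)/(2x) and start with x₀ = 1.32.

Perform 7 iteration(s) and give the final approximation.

Equation: x² - 3 = 0
Fixed-point form: x = (x² + 3)/(2x)
x₀ = 1.32

x_1 = g(1.320000) = 1.796364
x_2 = g(1.796364) = 1.733202
x_3 = g(1.733202) = 1.732051
x_4 = g(1.732051) = 1.732051
x_5 = g(1.732051) = 1.732051
x_6 = g(1.732051) = 1.732051
x_7 = g(1.732051) = 1.732051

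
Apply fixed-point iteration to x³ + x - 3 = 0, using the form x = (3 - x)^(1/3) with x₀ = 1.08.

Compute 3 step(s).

Equation: x³ + x - 3 = 0
Fixed-point form: x = (3 - x)^(1/3)
x₀ = 1.08

x_1 = g(1.080000) = 1.242893
x_2 = g(1.242893) = 1.206700
x_3 = g(1.206700) = 1.214929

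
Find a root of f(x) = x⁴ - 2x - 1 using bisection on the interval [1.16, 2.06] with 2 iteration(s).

f(x) = x⁴ - 2x - 1
Initial interval: [1.16, 2.06]

Iteration 1:
  c_1 = (1.160000 + 2.060000)/2 = 1.610000
  f(c_1) = f(1.610000) = 2.498982
  f(a) × f(c) < 0, new interval: [1.160000, 1.610000]
Iteration 2:
  c_2 = (1.160000 + 1.610000)/2 = 1.385000
  f(c_2) = f(1.385000) = -0.090413
  f(a) × f(c) ≥ 0, new interval: [1.385000, 1.610000]

After 2 iteration(s), the approximation is c_2 = 1.385000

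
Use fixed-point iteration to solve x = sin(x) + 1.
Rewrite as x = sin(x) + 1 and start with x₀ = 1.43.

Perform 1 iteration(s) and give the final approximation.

Equation: x = sin(x) + 1
Fixed-point form: x = sin(x) + 1
x₀ = 1.43

x_1 = g(1.430000) = 1.990105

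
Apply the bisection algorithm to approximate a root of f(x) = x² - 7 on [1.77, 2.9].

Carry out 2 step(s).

f(x) = x² - 7
Initial interval: [1.77, 2.9]

Iteration 1:
  c_1 = (1.770000 + 2.900000)/2 = 2.335000
  f(c_1) = f(2.335000) = -1.547775
  f(a) × f(c) ≥ 0, new interval: [2.335000, 2.900000]
Iteration 2:
  c_2 = (2.335000 + 2.900000)/2 = 2.617500
  f(c_2) = f(2.617500) = -0.148694
  f(a) × f(c) ≥ 0, new interval: [2.617500, 2.900000]

After 2 iteration(s), the approximation is c_2 = 2.617500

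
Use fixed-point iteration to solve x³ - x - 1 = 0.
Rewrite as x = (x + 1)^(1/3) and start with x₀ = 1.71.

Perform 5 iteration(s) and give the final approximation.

Equation: x³ - x - 1 = 0
Fixed-point form: x = (x + 1)^(1/3)
x₀ = 1.71

x_1 = g(1.710000) = 1.394194
x_2 = g(1.394194) = 1.337785
x_3 = g(1.337785) = 1.327195
x_4 = g(1.327195) = 1.325188
x_5 = g(1.325188) = 1.324807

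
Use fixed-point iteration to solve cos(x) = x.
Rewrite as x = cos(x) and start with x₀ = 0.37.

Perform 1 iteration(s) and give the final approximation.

Equation: cos(x) = x
Fixed-point form: x = cos(x)
x₀ = 0.37

x_1 = g(0.370000) = 0.932327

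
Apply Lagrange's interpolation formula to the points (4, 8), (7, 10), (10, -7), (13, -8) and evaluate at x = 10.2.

Lagrange interpolation formula:
P(x) = Σ yᵢ × Lᵢ(x)
where Lᵢ(x) = Π_{j≠i} (x - xⱼ)/(xᵢ - xⱼ)

L_0(10.2) = (10.2 - 7)/(4 - 7) × (10.2 - 10)/(4 - 10) × (10.2 - 13)/(4 - 13) = 0.011062
L_1(10.2) = (10.2 - 4)/(7 - 4) × (10.2 - 10)/(7 - 10) × (10.2 - 13)/(7 - 13) = -0.064296
L_2(10.2) = (10.2 - 4)/(10 - 4) × (10.2 - 7)/(10 - 7) × (10.2 - 13)/(10 - 13) = 1.028741
L_3(10.2) = (10.2 - 4)/(13 - 4) × (10.2 - 7)/(13 - 7) × (10.2 - 10)/(13 - 10) = 0.024494

P(10.2) = 8×L_0(10.2) + 10×L_1(10.2) + (-7)×L_2(10.2) + (-8)×L_3(10.2)
P(10.2) = -7.951605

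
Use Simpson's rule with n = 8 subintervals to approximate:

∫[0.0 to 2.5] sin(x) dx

f(x) = sin(x)
a = 0.0, b = 2.5, n = 8
h = (b - a)/n = 0.312500

Simpson's rule: (h/3)[f(x₀) + 4f(x₁) + 2f(x₂) + ... + f(xₙ)]

x_0 = 0.0000, f(x_0) = 0.000000, coefficient = 1
x_1 = 0.3125, f(x_1) = 0.307439, coefficient = 4
x_2 = 0.6250, f(x_2) = 0.585097, coefficient = 2
x_3 = 0.9375, f(x_3) = 0.806081, coefficient = 4
x_4 = 1.2500, f(x_4) = 0.948985, coefficient = 2
x_5 = 1.5625, f(x_5) = 0.999966, coefficient = 4
x_6 = 1.8750, f(x_6) = 0.954086, coefficient = 2
x_7 = 2.1875, f(x_7) = 0.815789, coefficient = 4
x_8 = 2.5000, f(x_8) = 0.598472, coefficient = 1

I ≈ (0.312500/3) × 17.291906 = 1.801240
Exact value: 1.801144
Error: 0.000097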